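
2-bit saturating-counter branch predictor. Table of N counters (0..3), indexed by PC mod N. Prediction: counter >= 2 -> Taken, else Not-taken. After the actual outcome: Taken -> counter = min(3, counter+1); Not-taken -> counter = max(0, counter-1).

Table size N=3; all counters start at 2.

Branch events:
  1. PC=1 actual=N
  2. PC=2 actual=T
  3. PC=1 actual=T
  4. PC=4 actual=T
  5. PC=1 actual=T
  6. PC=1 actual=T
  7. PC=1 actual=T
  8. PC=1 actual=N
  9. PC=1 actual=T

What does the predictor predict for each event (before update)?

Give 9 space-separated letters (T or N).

Ev 1: PC=1 idx=1 pred=T actual=N -> ctr[1]=1
Ev 2: PC=2 idx=2 pred=T actual=T -> ctr[2]=3
Ev 3: PC=1 idx=1 pred=N actual=T -> ctr[1]=2
Ev 4: PC=4 idx=1 pred=T actual=T -> ctr[1]=3
Ev 5: PC=1 idx=1 pred=T actual=T -> ctr[1]=3
Ev 6: PC=1 idx=1 pred=T actual=T -> ctr[1]=3
Ev 7: PC=1 idx=1 pred=T actual=T -> ctr[1]=3
Ev 8: PC=1 idx=1 pred=T actual=N -> ctr[1]=2
Ev 9: PC=1 idx=1 pred=T actual=T -> ctr[1]=3

Answer: T T N T T T T T T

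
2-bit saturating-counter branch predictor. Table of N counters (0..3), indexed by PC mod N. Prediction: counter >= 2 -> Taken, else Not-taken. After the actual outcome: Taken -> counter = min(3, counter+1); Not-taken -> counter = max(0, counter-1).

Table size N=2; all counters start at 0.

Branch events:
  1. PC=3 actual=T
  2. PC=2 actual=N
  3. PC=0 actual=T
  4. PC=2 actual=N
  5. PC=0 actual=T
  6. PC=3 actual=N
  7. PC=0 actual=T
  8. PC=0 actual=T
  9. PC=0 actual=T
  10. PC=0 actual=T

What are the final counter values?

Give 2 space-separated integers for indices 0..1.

Answer: 3 0

Derivation:
Ev 1: PC=3 idx=1 pred=N actual=T -> ctr[1]=1
Ev 2: PC=2 idx=0 pred=N actual=N -> ctr[0]=0
Ev 3: PC=0 idx=0 pred=N actual=T -> ctr[0]=1
Ev 4: PC=2 idx=0 pred=N actual=N -> ctr[0]=0
Ev 5: PC=0 idx=0 pred=N actual=T -> ctr[0]=1
Ev 6: PC=3 idx=1 pred=N actual=N -> ctr[1]=0
Ev 7: PC=0 idx=0 pred=N actual=T -> ctr[0]=2
Ev 8: PC=0 idx=0 pred=T actual=T -> ctr[0]=3
Ev 9: PC=0 idx=0 pred=T actual=T -> ctr[0]=3
Ev 10: PC=0 idx=0 pred=T actual=T -> ctr[0]=3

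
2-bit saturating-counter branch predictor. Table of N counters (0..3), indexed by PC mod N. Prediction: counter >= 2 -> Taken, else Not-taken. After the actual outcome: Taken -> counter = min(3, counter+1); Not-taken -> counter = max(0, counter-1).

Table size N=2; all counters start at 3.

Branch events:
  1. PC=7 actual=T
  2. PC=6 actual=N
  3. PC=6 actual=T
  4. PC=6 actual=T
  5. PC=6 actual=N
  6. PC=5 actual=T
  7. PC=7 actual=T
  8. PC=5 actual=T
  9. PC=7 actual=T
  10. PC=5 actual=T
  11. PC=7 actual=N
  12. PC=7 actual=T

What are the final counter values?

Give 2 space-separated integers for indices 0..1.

Ev 1: PC=7 idx=1 pred=T actual=T -> ctr[1]=3
Ev 2: PC=6 idx=0 pred=T actual=N -> ctr[0]=2
Ev 3: PC=6 idx=0 pred=T actual=T -> ctr[0]=3
Ev 4: PC=6 idx=0 pred=T actual=T -> ctr[0]=3
Ev 5: PC=6 idx=0 pred=T actual=N -> ctr[0]=2
Ev 6: PC=5 idx=1 pred=T actual=T -> ctr[1]=3
Ev 7: PC=7 idx=1 pred=T actual=T -> ctr[1]=3
Ev 8: PC=5 idx=1 pred=T actual=T -> ctr[1]=3
Ev 9: PC=7 idx=1 pred=T actual=T -> ctr[1]=3
Ev 10: PC=5 idx=1 pred=T actual=T -> ctr[1]=3
Ev 11: PC=7 idx=1 pred=T actual=N -> ctr[1]=2
Ev 12: PC=7 idx=1 pred=T actual=T -> ctr[1]=3

Answer: 2 3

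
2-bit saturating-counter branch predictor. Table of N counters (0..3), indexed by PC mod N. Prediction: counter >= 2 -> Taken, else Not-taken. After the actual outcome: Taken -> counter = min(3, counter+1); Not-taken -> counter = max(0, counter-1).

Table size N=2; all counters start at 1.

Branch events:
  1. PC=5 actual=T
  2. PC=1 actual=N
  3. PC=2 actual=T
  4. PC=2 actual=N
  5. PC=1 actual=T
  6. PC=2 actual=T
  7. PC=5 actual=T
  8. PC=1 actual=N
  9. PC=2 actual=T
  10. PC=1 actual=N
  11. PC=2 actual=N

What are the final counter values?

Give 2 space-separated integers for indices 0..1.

Ev 1: PC=5 idx=1 pred=N actual=T -> ctr[1]=2
Ev 2: PC=1 idx=1 pred=T actual=N -> ctr[1]=1
Ev 3: PC=2 idx=0 pred=N actual=T -> ctr[0]=2
Ev 4: PC=2 idx=0 pred=T actual=N -> ctr[0]=1
Ev 5: PC=1 idx=1 pred=N actual=T -> ctr[1]=2
Ev 6: PC=2 idx=0 pred=N actual=T -> ctr[0]=2
Ev 7: PC=5 idx=1 pred=T actual=T -> ctr[1]=3
Ev 8: PC=1 idx=1 pred=T actual=N -> ctr[1]=2
Ev 9: PC=2 idx=0 pred=T actual=T -> ctr[0]=3
Ev 10: PC=1 idx=1 pred=T actual=N -> ctr[1]=1
Ev 11: PC=2 idx=0 pred=T actual=N -> ctr[0]=2

Answer: 2 1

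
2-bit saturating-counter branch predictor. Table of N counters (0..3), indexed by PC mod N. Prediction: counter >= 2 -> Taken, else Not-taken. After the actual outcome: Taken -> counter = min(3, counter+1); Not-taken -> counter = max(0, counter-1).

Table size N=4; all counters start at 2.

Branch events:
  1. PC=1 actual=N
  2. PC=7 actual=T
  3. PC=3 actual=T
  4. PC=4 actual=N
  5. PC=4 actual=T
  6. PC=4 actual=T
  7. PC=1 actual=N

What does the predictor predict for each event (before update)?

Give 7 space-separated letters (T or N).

Answer: T T T T N T N

Derivation:
Ev 1: PC=1 idx=1 pred=T actual=N -> ctr[1]=1
Ev 2: PC=7 idx=3 pred=T actual=T -> ctr[3]=3
Ev 3: PC=3 idx=3 pred=T actual=T -> ctr[3]=3
Ev 4: PC=4 idx=0 pred=T actual=N -> ctr[0]=1
Ev 5: PC=4 idx=0 pred=N actual=T -> ctr[0]=2
Ev 6: PC=4 idx=0 pred=T actual=T -> ctr[0]=3
Ev 7: PC=1 idx=1 pred=N actual=N -> ctr[1]=0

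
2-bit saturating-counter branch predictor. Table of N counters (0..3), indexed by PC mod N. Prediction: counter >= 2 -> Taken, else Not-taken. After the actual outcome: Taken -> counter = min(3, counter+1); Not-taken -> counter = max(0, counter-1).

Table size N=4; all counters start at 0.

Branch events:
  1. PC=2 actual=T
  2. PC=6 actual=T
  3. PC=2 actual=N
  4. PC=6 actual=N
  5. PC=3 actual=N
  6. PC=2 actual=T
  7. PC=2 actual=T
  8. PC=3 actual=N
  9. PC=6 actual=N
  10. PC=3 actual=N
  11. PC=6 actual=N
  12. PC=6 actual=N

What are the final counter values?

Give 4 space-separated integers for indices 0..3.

Answer: 0 0 0 0

Derivation:
Ev 1: PC=2 idx=2 pred=N actual=T -> ctr[2]=1
Ev 2: PC=6 idx=2 pred=N actual=T -> ctr[2]=2
Ev 3: PC=2 idx=2 pred=T actual=N -> ctr[2]=1
Ev 4: PC=6 idx=2 pred=N actual=N -> ctr[2]=0
Ev 5: PC=3 idx=3 pred=N actual=N -> ctr[3]=0
Ev 6: PC=2 idx=2 pred=N actual=T -> ctr[2]=1
Ev 7: PC=2 idx=2 pred=N actual=T -> ctr[2]=2
Ev 8: PC=3 idx=3 pred=N actual=N -> ctr[3]=0
Ev 9: PC=6 idx=2 pred=T actual=N -> ctr[2]=1
Ev 10: PC=3 idx=3 pred=N actual=N -> ctr[3]=0
Ev 11: PC=6 idx=2 pred=N actual=N -> ctr[2]=0
Ev 12: PC=6 idx=2 pred=N actual=N -> ctr[2]=0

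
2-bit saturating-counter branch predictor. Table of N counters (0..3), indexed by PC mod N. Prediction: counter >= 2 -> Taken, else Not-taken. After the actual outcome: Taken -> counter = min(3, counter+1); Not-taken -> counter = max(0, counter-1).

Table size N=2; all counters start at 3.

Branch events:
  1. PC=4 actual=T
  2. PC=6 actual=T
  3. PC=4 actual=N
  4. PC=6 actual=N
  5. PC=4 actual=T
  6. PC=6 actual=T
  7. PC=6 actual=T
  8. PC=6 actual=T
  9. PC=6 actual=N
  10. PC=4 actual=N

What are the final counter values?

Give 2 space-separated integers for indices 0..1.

Answer: 1 3

Derivation:
Ev 1: PC=4 idx=0 pred=T actual=T -> ctr[0]=3
Ev 2: PC=6 idx=0 pred=T actual=T -> ctr[0]=3
Ev 3: PC=4 idx=0 pred=T actual=N -> ctr[0]=2
Ev 4: PC=6 idx=0 pred=T actual=N -> ctr[0]=1
Ev 5: PC=4 idx=0 pred=N actual=T -> ctr[0]=2
Ev 6: PC=6 idx=0 pred=T actual=T -> ctr[0]=3
Ev 7: PC=6 idx=0 pred=T actual=T -> ctr[0]=3
Ev 8: PC=6 idx=0 pred=T actual=T -> ctr[0]=3
Ev 9: PC=6 idx=0 pred=T actual=N -> ctr[0]=2
Ev 10: PC=4 idx=0 pred=T actual=N -> ctr[0]=1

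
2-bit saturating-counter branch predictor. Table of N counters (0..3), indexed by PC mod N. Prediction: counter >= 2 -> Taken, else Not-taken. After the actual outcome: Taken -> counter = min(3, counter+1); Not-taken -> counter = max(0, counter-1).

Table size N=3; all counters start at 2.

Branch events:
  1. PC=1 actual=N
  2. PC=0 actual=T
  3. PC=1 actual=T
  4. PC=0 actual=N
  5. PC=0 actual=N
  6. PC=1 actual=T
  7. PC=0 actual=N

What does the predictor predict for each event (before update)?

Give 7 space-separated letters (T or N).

Ev 1: PC=1 idx=1 pred=T actual=N -> ctr[1]=1
Ev 2: PC=0 idx=0 pred=T actual=T -> ctr[0]=3
Ev 3: PC=1 idx=1 pred=N actual=T -> ctr[1]=2
Ev 4: PC=0 idx=0 pred=T actual=N -> ctr[0]=2
Ev 5: PC=0 idx=0 pred=T actual=N -> ctr[0]=1
Ev 6: PC=1 idx=1 pred=T actual=T -> ctr[1]=3
Ev 7: PC=0 idx=0 pred=N actual=N -> ctr[0]=0

Answer: T T N T T T N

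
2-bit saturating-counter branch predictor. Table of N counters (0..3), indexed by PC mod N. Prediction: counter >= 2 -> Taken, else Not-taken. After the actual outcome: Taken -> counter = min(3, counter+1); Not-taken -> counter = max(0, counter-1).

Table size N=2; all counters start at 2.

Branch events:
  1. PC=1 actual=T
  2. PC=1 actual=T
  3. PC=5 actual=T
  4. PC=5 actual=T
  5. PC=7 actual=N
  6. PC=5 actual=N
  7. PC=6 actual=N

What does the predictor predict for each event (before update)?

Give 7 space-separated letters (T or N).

Ev 1: PC=1 idx=1 pred=T actual=T -> ctr[1]=3
Ev 2: PC=1 idx=1 pred=T actual=T -> ctr[1]=3
Ev 3: PC=5 idx=1 pred=T actual=T -> ctr[1]=3
Ev 4: PC=5 idx=1 pred=T actual=T -> ctr[1]=3
Ev 5: PC=7 idx=1 pred=T actual=N -> ctr[1]=2
Ev 6: PC=5 idx=1 pred=T actual=N -> ctr[1]=1
Ev 7: PC=6 idx=0 pred=T actual=N -> ctr[0]=1

Answer: T T T T T T T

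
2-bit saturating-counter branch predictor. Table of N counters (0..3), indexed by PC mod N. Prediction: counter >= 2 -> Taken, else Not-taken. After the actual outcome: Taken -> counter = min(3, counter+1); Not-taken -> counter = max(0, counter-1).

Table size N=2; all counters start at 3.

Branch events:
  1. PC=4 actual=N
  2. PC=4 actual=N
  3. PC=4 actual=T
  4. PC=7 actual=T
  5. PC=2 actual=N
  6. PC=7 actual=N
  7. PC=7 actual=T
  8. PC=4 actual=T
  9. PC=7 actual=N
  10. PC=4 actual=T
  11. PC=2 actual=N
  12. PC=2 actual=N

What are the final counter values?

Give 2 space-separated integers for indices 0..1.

Answer: 1 2

Derivation:
Ev 1: PC=4 idx=0 pred=T actual=N -> ctr[0]=2
Ev 2: PC=4 idx=0 pred=T actual=N -> ctr[0]=1
Ev 3: PC=4 idx=0 pred=N actual=T -> ctr[0]=2
Ev 4: PC=7 idx=1 pred=T actual=T -> ctr[1]=3
Ev 5: PC=2 idx=0 pred=T actual=N -> ctr[0]=1
Ev 6: PC=7 idx=1 pred=T actual=N -> ctr[1]=2
Ev 7: PC=7 idx=1 pred=T actual=T -> ctr[1]=3
Ev 8: PC=4 idx=0 pred=N actual=T -> ctr[0]=2
Ev 9: PC=7 idx=1 pred=T actual=N -> ctr[1]=2
Ev 10: PC=4 idx=0 pred=T actual=T -> ctr[0]=3
Ev 11: PC=2 idx=0 pred=T actual=N -> ctr[0]=2
Ev 12: PC=2 idx=0 pred=T actual=N -> ctr[0]=1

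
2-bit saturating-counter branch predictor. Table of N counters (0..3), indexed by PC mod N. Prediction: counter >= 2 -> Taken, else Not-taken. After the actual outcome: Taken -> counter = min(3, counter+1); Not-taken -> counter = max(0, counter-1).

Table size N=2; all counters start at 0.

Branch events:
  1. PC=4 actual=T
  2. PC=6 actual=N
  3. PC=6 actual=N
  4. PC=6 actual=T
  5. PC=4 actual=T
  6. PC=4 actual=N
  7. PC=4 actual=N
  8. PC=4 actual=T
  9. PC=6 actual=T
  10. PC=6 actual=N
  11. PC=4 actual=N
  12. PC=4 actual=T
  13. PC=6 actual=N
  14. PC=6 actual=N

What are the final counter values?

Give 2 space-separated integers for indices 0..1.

Answer: 0 0

Derivation:
Ev 1: PC=4 idx=0 pred=N actual=T -> ctr[0]=1
Ev 2: PC=6 idx=0 pred=N actual=N -> ctr[0]=0
Ev 3: PC=6 idx=0 pred=N actual=N -> ctr[0]=0
Ev 4: PC=6 idx=0 pred=N actual=T -> ctr[0]=1
Ev 5: PC=4 idx=0 pred=N actual=T -> ctr[0]=2
Ev 6: PC=4 idx=0 pred=T actual=N -> ctr[0]=1
Ev 7: PC=4 idx=0 pred=N actual=N -> ctr[0]=0
Ev 8: PC=4 idx=0 pred=N actual=T -> ctr[0]=1
Ev 9: PC=6 idx=0 pred=N actual=T -> ctr[0]=2
Ev 10: PC=6 idx=0 pred=T actual=N -> ctr[0]=1
Ev 11: PC=4 idx=0 pred=N actual=N -> ctr[0]=0
Ev 12: PC=4 idx=0 pred=N actual=T -> ctr[0]=1
Ev 13: PC=6 idx=0 pred=N actual=N -> ctr[0]=0
Ev 14: PC=6 idx=0 pred=N actual=N -> ctr[0]=0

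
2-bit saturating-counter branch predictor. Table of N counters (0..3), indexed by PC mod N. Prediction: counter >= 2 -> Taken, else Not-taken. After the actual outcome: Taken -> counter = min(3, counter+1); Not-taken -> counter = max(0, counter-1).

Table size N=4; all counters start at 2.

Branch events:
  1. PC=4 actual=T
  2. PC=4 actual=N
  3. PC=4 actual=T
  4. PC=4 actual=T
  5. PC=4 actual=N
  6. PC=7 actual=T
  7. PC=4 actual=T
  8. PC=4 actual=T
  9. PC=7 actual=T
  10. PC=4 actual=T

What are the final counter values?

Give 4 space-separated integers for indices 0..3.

Answer: 3 2 2 3

Derivation:
Ev 1: PC=4 idx=0 pred=T actual=T -> ctr[0]=3
Ev 2: PC=4 idx=0 pred=T actual=N -> ctr[0]=2
Ev 3: PC=4 idx=0 pred=T actual=T -> ctr[0]=3
Ev 4: PC=4 idx=0 pred=T actual=T -> ctr[0]=3
Ev 5: PC=4 idx=0 pred=T actual=N -> ctr[0]=2
Ev 6: PC=7 idx=3 pred=T actual=T -> ctr[3]=3
Ev 7: PC=4 idx=0 pred=T actual=T -> ctr[0]=3
Ev 8: PC=4 idx=0 pred=T actual=T -> ctr[0]=3
Ev 9: PC=7 idx=3 pred=T actual=T -> ctr[3]=3
Ev 10: PC=4 idx=0 pred=T actual=T -> ctr[0]=3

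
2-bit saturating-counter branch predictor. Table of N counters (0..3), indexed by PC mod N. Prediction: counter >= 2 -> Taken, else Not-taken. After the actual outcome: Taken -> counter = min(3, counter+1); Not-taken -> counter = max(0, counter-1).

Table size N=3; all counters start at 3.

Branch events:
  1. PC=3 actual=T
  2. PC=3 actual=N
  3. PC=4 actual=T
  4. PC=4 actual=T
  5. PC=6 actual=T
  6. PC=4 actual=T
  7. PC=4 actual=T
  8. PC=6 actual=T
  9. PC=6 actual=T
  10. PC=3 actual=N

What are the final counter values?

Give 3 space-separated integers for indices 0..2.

Ev 1: PC=3 idx=0 pred=T actual=T -> ctr[0]=3
Ev 2: PC=3 idx=0 pred=T actual=N -> ctr[0]=2
Ev 3: PC=4 idx=1 pred=T actual=T -> ctr[1]=3
Ev 4: PC=4 idx=1 pred=T actual=T -> ctr[1]=3
Ev 5: PC=6 idx=0 pred=T actual=T -> ctr[0]=3
Ev 6: PC=4 idx=1 pred=T actual=T -> ctr[1]=3
Ev 7: PC=4 idx=1 pred=T actual=T -> ctr[1]=3
Ev 8: PC=6 idx=0 pred=T actual=T -> ctr[0]=3
Ev 9: PC=6 idx=0 pred=T actual=T -> ctr[0]=3
Ev 10: PC=3 idx=0 pred=T actual=N -> ctr[0]=2

Answer: 2 3 3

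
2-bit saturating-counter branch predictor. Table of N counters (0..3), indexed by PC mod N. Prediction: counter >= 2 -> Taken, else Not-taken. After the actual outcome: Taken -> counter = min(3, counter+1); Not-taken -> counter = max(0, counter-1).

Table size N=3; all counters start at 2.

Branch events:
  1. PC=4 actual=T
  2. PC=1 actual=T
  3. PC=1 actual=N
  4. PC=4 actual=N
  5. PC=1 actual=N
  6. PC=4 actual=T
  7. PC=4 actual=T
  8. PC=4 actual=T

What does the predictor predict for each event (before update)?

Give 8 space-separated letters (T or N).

Ev 1: PC=4 idx=1 pred=T actual=T -> ctr[1]=3
Ev 2: PC=1 idx=1 pred=T actual=T -> ctr[1]=3
Ev 3: PC=1 idx=1 pred=T actual=N -> ctr[1]=2
Ev 4: PC=4 idx=1 pred=T actual=N -> ctr[1]=1
Ev 5: PC=1 idx=1 pred=N actual=N -> ctr[1]=0
Ev 6: PC=4 idx=1 pred=N actual=T -> ctr[1]=1
Ev 7: PC=4 idx=1 pred=N actual=T -> ctr[1]=2
Ev 8: PC=4 idx=1 pred=T actual=T -> ctr[1]=3

Answer: T T T T N N N T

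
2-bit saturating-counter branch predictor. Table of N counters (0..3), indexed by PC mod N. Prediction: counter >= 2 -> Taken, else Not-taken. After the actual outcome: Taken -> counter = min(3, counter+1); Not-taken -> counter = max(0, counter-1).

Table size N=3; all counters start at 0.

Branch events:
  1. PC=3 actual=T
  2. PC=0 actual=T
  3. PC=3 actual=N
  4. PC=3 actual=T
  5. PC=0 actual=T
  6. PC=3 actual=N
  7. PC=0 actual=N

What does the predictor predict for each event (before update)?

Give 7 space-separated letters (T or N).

Ev 1: PC=3 idx=0 pred=N actual=T -> ctr[0]=1
Ev 2: PC=0 idx=0 pred=N actual=T -> ctr[0]=2
Ev 3: PC=3 idx=0 pred=T actual=N -> ctr[0]=1
Ev 4: PC=3 idx=0 pred=N actual=T -> ctr[0]=2
Ev 5: PC=0 idx=0 pred=T actual=T -> ctr[0]=3
Ev 6: PC=3 idx=0 pred=T actual=N -> ctr[0]=2
Ev 7: PC=0 idx=0 pred=T actual=N -> ctr[0]=1

Answer: N N T N T T T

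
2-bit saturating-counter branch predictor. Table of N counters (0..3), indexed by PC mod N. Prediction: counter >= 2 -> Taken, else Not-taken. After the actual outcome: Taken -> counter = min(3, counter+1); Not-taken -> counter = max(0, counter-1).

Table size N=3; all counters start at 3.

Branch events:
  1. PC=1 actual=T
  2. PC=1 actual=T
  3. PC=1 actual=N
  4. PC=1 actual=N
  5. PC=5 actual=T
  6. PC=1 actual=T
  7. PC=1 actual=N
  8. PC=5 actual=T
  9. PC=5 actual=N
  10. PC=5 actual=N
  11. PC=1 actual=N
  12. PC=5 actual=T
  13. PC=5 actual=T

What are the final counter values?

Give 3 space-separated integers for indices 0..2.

Answer: 3 0 3

Derivation:
Ev 1: PC=1 idx=1 pred=T actual=T -> ctr[1]=3
Ev 2: PC=1 idx=1 pred=T actual=T -> ctr[1]=3
Ev 3: PC=1 idx=1 pred=T actual=N -> ctr[1]=2
Ev 4: PC=1 idx=1 pred=T actual=N -> ctr[1]=1
Ev 5: PC=5 idx=2 pred=T actual=T -> ctr[2]=3
Ev 6: PC=1 idx=1 pred=N actual=T -> ctr[1]=2
Ev 7: PC=1 idx=1 pred=T actual=N -> ctr[1]=1
Ev 8: PC=5 idx=2 pred=T actual=T -> ctr[2]=3
Ev 9: PC=5 idx=2 pred=T actual=N -> ctr[2]=2
Ev 10: PC=5 idx=2 pred=T actual=N -> ctr[2]=1
Ev 11: PC=1 idx=1 pred=N actual=N -> ctr[1]=0
Ev 12: PC=5 idx=2 pred=N actual=T -> ctr[2]=2
Ev 13: PC=5 idx=2 pred=T actual=T -> ctr[2]=3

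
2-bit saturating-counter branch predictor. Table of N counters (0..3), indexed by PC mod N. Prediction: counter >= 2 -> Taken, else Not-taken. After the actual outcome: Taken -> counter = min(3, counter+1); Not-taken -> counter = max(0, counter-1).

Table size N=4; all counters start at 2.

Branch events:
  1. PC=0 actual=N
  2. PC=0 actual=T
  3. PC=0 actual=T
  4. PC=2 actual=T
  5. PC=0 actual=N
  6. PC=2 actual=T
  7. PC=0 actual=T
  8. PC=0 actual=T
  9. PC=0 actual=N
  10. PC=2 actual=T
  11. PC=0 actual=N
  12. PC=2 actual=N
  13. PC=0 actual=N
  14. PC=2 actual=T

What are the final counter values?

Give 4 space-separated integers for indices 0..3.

Ev 1: PC=0 idx=0 pred=T actual=N -> ctr[0]=1
Ev 2: PC=0 idx=0 pred=N actual=T -> ctr[0]=2
Ev 3: PC=0 idx=0 pred=T actual=T -> ctr[0]=3
Ev 4: PC=2 idx=2 pred=T actual=T -> ctr[2]=3
Ev 5: PC=0 idx=0 pred=T actual=N -> ctr[0]=2
Ev 6: PC=2 idx=2 pred=T actual=T -> ctr[2]=3
Ev 7: PC=0 idx=0 pred=T actual=T -> ctr[0]=3
Ev 8: PC=0 idx=0 pred=T actual=T -> ctr[0]=3
Ev 9: PC=0 idx=0 pred=T actual=N -> ctr[0]=2
Ev 10: PC=2 idx=2 pred=T actual=T -> ctr[2]=3
Ev 11: PC=0 idx=0 pred=T actual=N -> ctr[0]=1
Ev 12: PC=2 idx=2 pred=T actual=N -> ctr[2]=2
Ev 13: PC=0 idx=0 pred=N actual=N -> ctr[0]=0
Ev 14: PC=2 idx=2 pred=T actual=T -> ctr[2]=3

Answer: 0 2 3 2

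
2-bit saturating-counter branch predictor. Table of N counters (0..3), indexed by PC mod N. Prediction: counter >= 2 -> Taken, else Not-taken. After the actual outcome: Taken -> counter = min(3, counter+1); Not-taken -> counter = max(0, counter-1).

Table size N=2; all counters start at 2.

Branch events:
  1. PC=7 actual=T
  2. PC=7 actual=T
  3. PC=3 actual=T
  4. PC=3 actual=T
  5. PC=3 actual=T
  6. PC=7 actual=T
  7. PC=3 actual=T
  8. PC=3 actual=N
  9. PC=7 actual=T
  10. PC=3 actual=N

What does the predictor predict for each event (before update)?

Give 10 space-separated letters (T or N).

Ev 1: PC=7 idx=1 pred=T actual=T -> ctr[1]=3
Ev 2: PC=7 idx=1 pred=T actual=T -> ctr[1]=3
Ev 3: PC=3 idx=1 pred=T actual=T -> ctr[1]=3
Ev 4: PC=3 idx=1 pred=T actual=T -> ctr[1]=3
Ev 5: PC=3 idx=1 pred=T actual=T -> ctr[1]=3
Ev 6: PC=7 idx=1 pred=T actual=T -> ctr[1]=3
Ev 7: PC=3 idx=1 pred=T actual=T -> ctr[1]=3
Ev 8: PC=3 idx=1 pred=T actual=N -> ctr[1]=2
Ev 9: PC=7 idx=1 pred=T actual=T -> ctr[1]=3
Ev 10: PC=3 idx=1 pred=T actual=N -> ctr[1]=2

Answer: T T T T T T T T T T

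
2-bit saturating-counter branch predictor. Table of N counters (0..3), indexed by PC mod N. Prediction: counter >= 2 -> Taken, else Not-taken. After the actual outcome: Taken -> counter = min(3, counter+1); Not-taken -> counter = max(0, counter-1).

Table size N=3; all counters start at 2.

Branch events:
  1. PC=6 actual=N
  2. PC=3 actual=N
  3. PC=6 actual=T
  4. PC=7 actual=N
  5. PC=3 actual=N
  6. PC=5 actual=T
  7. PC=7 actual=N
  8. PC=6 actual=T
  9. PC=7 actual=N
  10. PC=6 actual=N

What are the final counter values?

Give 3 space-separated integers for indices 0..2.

Ev 1: PC=6 idx=0 pred=T actual=N -> ctr[0]=1
Ev 2: PC=3 idx=0 pred=N actual=N -> ctr[0]=0
Ev 3: PC=6 idx=0 pred=N actual=T -> ctr[0]=1
Ev 4: PC=7 idx=1 pred=T actual=N -> ctr[1]=1
Ev 5: PC=3 idx=0 pred=N actual=N -> ctr[0]=0
Ev 6: PC=5 idx=2 pred=T actual=T -> ctr[2]=3
Ev 7: PC=7 idx=1 pred=N actual=N -> ctr[1]=0
Ev 8: PC=6 idx=0 pred=N actual=T -> ctr[0]=1
Ev 9: PC=7 idx=1 pred=N actual=N -> ctr[1]=0
Ev 10: PC=6 idx=0 pred=N actual=N -> ctr[0]=0

Answer: 0 0 3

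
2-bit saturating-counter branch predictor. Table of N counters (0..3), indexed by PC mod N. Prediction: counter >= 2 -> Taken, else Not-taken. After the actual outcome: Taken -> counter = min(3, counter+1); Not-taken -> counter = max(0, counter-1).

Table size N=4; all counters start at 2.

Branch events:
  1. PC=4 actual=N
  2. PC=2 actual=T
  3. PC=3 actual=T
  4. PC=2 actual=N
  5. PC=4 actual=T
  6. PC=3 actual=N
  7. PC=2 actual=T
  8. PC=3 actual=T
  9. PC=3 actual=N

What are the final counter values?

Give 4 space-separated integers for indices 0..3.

Answer: 2 2 3 2

Derivation:
Ev 1: PC=4 idx=0 pred=T actual=N -> ctr[0]=1
Ev 2: PC=2 idx=2 pred=T actual=T -> ctr[2]=3
Ev 3: PC=3 idx=3 pred=T actual=T -> ctr[3]=3
Ev 4: PC=2 idx=2 pred=T actual=N -> ctr[2]=2
Ev 5: PC=4 idx=0 pred=N actual=T -> ctr[0]=2
Ev 6: PC=3 idx=3 pred=T actual=N -> ctr[3]=2
Ev 7: PC=2 idx=2 pred=T actual=T -> ctr[2]=3
Ev 8: PC=3 idx=3 pred=T actual=T -> ctr[3]=3
Ev 9: PC=3 idx=3 pred=T actual=N -> ctr[3]=2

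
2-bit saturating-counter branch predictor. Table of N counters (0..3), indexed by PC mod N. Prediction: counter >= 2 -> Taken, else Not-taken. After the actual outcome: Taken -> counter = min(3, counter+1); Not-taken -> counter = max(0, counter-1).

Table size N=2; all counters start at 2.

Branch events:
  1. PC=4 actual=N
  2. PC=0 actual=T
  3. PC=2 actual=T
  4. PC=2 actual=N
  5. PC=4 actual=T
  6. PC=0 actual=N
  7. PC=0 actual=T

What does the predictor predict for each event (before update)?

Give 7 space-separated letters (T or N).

Ev 1: PC=4 idx=0 pred=T actual=N -> ctr[0]=1
Ev 2: PC=0 idx=0 pred=N actual=T -> ctr[0]=2
Ev 3: PC=2 idx=0 pred=T actual=T -> ctr[0]=3
Ev 4: PC=2 idx=0 pred=T actual=N -> ctr[0]=2
Ev 5: PC=4 idx=0 pred=T actual=T -> ctr[0]=3
Ev 6: PC=0 idx=0 pred=T actual=N -> ctr[0]=2
Ev 7: PC=0 idx=0 pred=T actual=T -> ctr[0]=3

Answer: T N T T T T T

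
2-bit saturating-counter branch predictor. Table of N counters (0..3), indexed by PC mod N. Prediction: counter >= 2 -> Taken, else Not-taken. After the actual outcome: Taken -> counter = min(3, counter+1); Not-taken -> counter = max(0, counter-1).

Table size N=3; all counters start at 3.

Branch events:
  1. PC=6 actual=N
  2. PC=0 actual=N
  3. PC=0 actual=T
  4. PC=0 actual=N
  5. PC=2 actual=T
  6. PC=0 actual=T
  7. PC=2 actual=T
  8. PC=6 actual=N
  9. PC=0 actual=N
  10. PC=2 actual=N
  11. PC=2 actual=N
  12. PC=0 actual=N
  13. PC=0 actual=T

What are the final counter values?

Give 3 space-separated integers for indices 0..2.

Ev 1: PC=6 idx=0 pred=T actual=N -> ctr[0]=2
Ev 2: PC=0 idx=0 pred=T actual=N -> ctr[0]=1
Ev 3: PC=0 idx=0 pred=N actual=T -> ctr[0]=2
Ev 4: PC=0 idx=0 pred=T actual=N -> ctr[0]=1
Ev 5: PC=2 idx=2 pred=T actual=T -> ctr[2]=3
Ev 6: PC=0 idx=0 pred=N actual=T -> ctr[0]=2
Ev 7: PC=2 idx=2 pred=T actual=T -> ctr[2]=3
Ev 8: PC=6 idx=0 pred=T actual=N -> ctr[0]=1
Ev 9: PC=0 idx=0 pred=N actual=N -> ctr[0]=0
Ev 10: PC=2 idx=2 pred=T actual=N -> ctr[2]=2
Ev 11: PC=2 idx=2 pred=T actual=N -> ctr[2]=1
Ev 12: PC=0 idx=0 pred=N actual=N -> ctr[0]=0
Ev 13: PC=0 idx=0 pred=N actual=T -> ctr[0]=1

Answer: 1 3 1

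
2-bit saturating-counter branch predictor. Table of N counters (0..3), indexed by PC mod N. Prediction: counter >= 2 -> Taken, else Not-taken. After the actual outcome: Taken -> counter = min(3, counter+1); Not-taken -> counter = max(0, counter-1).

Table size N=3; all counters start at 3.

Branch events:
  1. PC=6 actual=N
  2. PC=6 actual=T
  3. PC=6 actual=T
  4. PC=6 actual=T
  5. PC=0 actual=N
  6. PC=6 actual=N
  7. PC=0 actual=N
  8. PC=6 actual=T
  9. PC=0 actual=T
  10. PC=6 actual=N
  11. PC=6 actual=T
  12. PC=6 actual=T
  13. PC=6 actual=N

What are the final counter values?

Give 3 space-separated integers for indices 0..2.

Answer: 2 3 3

Derivation:
Ev 1: PC=6 idx=0 pred=T actual=N -> ctr[0]=2
Ev 2: PC=6 idx=0 pred=T actual=T -> ctr[0]=3
Ev 3: PC=6 idx=0 pred=T actual=T -> ctr[0]=3
Ev 4: PC=6 idx=0 pred=T actual=T -> ctr[0]=3
Ev 5: PC=0 idx=0 pred=T actual=N -> ctr[0]=2
Ev 6: PC=6 idx=0 pred=T actual=N -> ctr[0]=1
Ev 7: PC=0 idx=0 pred=N actual=N -> ctr[0]=0
Ev 8: PC=6 idx=0 pred=N actual=T -> ctr[0]=1
Ev 9: PC=0 idx=0 pred=N actual=T -> ctr[0]=2
Ev 10: PC=6 idx=0 pred=T actual=N -> ctr[0]=1
Ev 11: PC=6 idx=0 pred=N actual=T -> ctr[0]=2
Ev 12: PC=6 idx=0 pred=T actual=T -> ctr[0]=3
Ev 13: PC=6 idx=0 pred=T actual=N -> ctr[0]=2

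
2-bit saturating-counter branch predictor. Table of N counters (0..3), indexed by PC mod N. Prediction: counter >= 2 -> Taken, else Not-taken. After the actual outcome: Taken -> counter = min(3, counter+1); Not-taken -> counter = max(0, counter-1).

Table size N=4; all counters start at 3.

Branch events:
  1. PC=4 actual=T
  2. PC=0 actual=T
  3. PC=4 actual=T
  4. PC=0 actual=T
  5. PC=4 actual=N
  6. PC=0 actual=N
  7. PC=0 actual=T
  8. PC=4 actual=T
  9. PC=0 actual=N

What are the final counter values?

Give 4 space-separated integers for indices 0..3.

Ev 1: PC=4 idx=0 pred=T actual=T -> ctr[0]=3
Ev 2: PC=0 idx=0 pred=T actual=T -> ctr[0]=3
Ev 3: PC=4 idx=0 pred=T actual=T -> ctr[0]=3
Ev 4: PC=0 idx=0 pred=T actual=T -> ctr[0]=3
Ev 5: PC=4 idx=0 pred=T actual=N -> ctr[0]=2
Ev 6: PC=0 idx=0 pred=T actual=N -> ctr[0]=1
Ev 7: PC=0 idx=0 pred=N actual=T -> ctr[0]=2
Ev 8: PC=4 idx=0 pred=T actual=T -> ctr[0]=3
Ev 9: PC=0 idx=0 pred=T actual=N -> ctr[0]=2

Answer: 2 3 3 3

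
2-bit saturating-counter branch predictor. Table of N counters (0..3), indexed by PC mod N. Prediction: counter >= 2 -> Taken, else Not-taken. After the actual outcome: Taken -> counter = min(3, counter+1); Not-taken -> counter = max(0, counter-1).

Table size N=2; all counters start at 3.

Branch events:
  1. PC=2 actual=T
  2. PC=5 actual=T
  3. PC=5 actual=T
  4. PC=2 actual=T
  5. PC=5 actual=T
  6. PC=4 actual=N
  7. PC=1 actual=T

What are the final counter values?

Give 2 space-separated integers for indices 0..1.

Answer: 2 3

Derivation:
Ev 1: PC=2 idx=0 pred=T actual=T -> ctr[0]=3
Ev 2: PC=5 idx=1 pred=T actual=T -> ctr[1]=3
Ev 3: PC=5 idx=1 pred=T actual=T -> ctr[1]=3
Ev 4: PC=2 idx=0 pred=T actual=T -> ctr[0]=3
Ev 5: PC=5 idx=1 pred=T actual=T -> ctr[1]=3
Ev 6: PC=4 idx=0 pred=T actual=N -> ctr[0]=2
Ev 7: PC=1 idx=1 pred=T actual=T -> ctr[1]=3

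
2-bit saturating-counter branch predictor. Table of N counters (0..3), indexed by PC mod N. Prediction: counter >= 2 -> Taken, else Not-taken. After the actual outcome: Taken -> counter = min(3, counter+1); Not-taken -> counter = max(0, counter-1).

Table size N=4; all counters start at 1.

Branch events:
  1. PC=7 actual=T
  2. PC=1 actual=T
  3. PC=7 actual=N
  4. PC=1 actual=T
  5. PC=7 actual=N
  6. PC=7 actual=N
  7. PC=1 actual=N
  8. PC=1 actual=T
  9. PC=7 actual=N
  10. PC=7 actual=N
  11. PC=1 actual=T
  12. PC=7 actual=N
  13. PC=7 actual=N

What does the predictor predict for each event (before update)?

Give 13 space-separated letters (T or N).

Ev 1: PC=7 idx=3 pred=N actual=T -> ctr[3]=2
Ev 2: PC=1 idx=1 pred=N actual=T -> ctr[1]=2
Ev 3: PC=7 idx=3 pred=T actual=N -> ctr[3]=1
Ev 4: PC=1 idx=1 pred=T actual=T -> ctr[1]=3
Ev 5: PC=7 idx=3 pred=N actual=N -> ctr[3]=0
Ev 6: PC=7 idx=3 pred=N actual=N -> ctr[3]=0
Ev 7: PC=1 idx=1 pred=T actual=N -> ctr[1]=2
Ev 8: PC=1 idx=1 pred=T actual=T -> ctr[1]=3
Ev 9: PC=7 idx=3 pred=N actual=N -> ctr[3]=0
Ev 10: PC=7 idx=3 pred=N actual=N -> ctr[3]=0
Ev 11: PC=1 idx=1 pred=T actual=T -> ctr[1]=3
Ev 12: PC=7 idx=3 pred=N actual=N -> ctr[3]=0
Ev 13: PC=7 idx=3 pred=N actual=N -> ctr[3]=0

Answer: N N T T N N T T N N T N N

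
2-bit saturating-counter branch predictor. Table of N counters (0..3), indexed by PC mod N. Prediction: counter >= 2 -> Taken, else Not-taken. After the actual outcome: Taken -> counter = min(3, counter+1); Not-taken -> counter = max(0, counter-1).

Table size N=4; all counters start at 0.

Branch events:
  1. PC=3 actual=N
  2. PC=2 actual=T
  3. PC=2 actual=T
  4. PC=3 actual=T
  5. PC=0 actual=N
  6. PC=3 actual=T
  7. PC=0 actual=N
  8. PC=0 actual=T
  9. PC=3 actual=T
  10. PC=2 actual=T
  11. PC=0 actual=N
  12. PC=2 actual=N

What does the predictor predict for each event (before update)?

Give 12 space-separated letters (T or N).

Ev 1: PC=3 idx=3 pred=N actual=N -> ctr[3]=0
Ev 2: PC=2 idx=2 pred=N actual=T -> ctr[2]=1
Ev 3: PC=2 idx=2 pred=N actual=T -> ctr[2]=2
Ev 4: PC=3 idx=3 pred=N actual=T -> ctr[3]=1
Ev 5: PC=0 idx=0 pred=N actual=N -> ctr[0]=0
Ev 6: PC=3 idx=3 pred=N actual=T -> ctr[3]=2
Ev 7: PC=0 idx=0 pred=N actual=N -> ctr[0]=0
Ev 8: PC=0 idx=0 pred=N actual=T -> ctr[0]=1
Ev 9: PC=3 idx=3 pred=T actual=T -> ctr[3]=3
Ev 10: PC=2 idx=2 pred=T actual=T -> ctr[2]=3
Ev 11: PC=0 idx=0 pred=N actual=N -> ctr[0]=0
Ev 12: PC=2 idx=2 pred=T actual=N -> ctr[2]=2

Answer: N N N N N N N N T T N T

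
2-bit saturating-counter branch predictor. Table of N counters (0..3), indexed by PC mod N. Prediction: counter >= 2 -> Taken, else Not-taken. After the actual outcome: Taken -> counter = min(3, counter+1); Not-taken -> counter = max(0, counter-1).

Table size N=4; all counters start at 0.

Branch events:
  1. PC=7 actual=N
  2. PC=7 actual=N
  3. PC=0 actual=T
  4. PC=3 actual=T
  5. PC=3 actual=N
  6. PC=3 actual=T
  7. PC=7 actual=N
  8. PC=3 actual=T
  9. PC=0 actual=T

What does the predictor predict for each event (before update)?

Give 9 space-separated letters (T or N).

Ev 1: PC=7 idx=3 pred=N actual=N -> ctr[3]=0
Ev 2: PC=7 idx=3 pred=N actual=N -> ctr[3]=0
Ev 3: PC=0 idx=0 pred=N actual=T -> ctr[0]=1
Ev 4: PC=3 idx=3 pred=N actual=T -> ctr[3]=1
Ev 5: PC=3 idx=3 pred=N actual=N -> ctr[3]=0
Ev 6: PC=3 idx=3 pred=N actual=T -> ctr[3]=1
Ev 7: PC=7 idx=3 pred=N actual=N -> ctr[3]=0
Ev 8: PC=3 idx=3 pred=N actual=T -> ctr[3]=1
Ev 9: PC=0 idx=0 pred=N actual=T -> ctr[0]=2

Answer: N N N N N N N N N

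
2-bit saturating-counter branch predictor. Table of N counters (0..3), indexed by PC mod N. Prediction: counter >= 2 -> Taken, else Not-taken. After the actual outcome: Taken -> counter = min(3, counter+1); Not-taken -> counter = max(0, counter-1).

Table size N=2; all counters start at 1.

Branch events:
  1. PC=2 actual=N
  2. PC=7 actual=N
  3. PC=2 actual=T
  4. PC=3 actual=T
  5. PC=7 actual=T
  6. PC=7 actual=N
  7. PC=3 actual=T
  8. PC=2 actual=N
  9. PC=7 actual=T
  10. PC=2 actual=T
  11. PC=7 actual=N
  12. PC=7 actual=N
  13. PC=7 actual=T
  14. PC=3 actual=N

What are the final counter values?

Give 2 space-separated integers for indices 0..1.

Answer: 1 1

Derivation:
Ev 1: PC=2 idx=0 pred=N actual=N -> ctr[0]=0
Ev 2: PC=7 idx=1 pred=N actual=N -> ctr[1]=0
Ev 3: PC=2 idx=0 pred=N actual=T -> ctr[0]=1
Ev 4: PC=3 idx=1 pred=N actual=T -> ctr[1]=1
Ev 5: PC=7 idx=1 pred=N actual=T -> ctr[1]=2
Ev 6: PC=7 idx=1 pred=T actual=N -> ctr[1]=1
Ev 7: PC=3 idx=1 pred=N actual=T -> ctr[1]=2
Ev 8: PC=2 idx=0 pred=N actual=N -> ctr[0]=0
Ev 9: PC=7 idx=1 pred=T actual=T -> ctr[1]=3
Ev 10: PC=2 idx=0 pred=N actual=T -> ctr[0]=1
Ev 11: PC=7 idx=1 pred=T actual=N -> ctr[1]=2
Ev 12: PC=7 idx=1 pred=T actual=N -> ctr[1]=1
Ev 13: PC=7 idx=1 pred=N actual=T -> ctr[1]=2
Ev 14: PC=3 idx=1 pred=T actual=N -> ctr[1]=1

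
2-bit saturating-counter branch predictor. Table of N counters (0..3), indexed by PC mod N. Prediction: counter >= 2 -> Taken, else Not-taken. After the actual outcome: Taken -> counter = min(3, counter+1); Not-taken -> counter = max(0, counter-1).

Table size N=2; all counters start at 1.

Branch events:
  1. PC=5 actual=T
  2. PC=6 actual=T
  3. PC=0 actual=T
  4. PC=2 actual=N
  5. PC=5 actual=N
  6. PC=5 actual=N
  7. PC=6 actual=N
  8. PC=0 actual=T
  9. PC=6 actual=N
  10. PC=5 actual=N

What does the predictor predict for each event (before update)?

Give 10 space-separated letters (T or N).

Ev 1: PC=5 idx=1 pred=N actual=T -> ctr[1]=2
Ev 2: PC=6 idx=0 pred=N actual=T -> ctr[0]=2
Ev 3: PC=0 idx=0 pred=T actual=T -> ctr[0]=3
Ev 4: PC=2 idx=0 pred=T actual=N -> ctr[0]=2
Ev 5: PC=5 idx=1 pred=T actual=N -> ctr[1]=1
Ev 6: PC=5 idx=1 pred=N actual=N -> ctr[1]=0
Ev 7: PC=6 idx=0 pred=T actual=N -> ctr[0]=1
Ev 8: PC=0 idx=0 pred=N actual=T -> ctr[0]=2
Ev 9: PC=6 idx=0 pred=T actual=N -> ctr[0]=1
Ev 10: PC=5 idx=1 pred=N actual=N -> ctr[1]=0

Answer: N N T T T N T N T N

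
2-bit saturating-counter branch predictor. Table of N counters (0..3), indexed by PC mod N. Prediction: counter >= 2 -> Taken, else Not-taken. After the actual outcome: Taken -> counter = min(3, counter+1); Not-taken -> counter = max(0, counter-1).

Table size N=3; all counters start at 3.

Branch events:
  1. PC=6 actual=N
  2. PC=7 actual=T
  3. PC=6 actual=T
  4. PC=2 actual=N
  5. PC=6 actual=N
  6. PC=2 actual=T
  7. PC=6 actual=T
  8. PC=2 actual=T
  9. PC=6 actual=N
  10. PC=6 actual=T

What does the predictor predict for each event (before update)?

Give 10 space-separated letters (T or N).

Ev 1: PC=6 idx=0 pred=T actual=N -> ctr[0]=2
Ev 2: PC=7 idx=1 pred=T actual=T -> ctr[1]=3
Ev 3: PC=6 idx=0 pred=T actual=T -> ctr[0]=3
Ev 4: PC=2 idx=2 pred=T actual=N -> ctr[2]=2
Ev 5: PC=6 idx=0 pred=T actual=N -> ctr[0]=2
Ev 6: PC=2 idx=2 pred=T actual=T -> ctr[2]=3
Ev 7: PC=6 idx=0 pred=T actual=T -> ctr[0]=3
Ev 8: PC=2 idx=2 pred=T actual=T -> ctr[2]=3
Ev 9: PC=6 idx=0 pred=T actual=N -> ctr[0]=2
Ev 10: PC=6 idx=0 pred=T actual=T -> ctr[0]=3

Answer: T T T T T T T T T T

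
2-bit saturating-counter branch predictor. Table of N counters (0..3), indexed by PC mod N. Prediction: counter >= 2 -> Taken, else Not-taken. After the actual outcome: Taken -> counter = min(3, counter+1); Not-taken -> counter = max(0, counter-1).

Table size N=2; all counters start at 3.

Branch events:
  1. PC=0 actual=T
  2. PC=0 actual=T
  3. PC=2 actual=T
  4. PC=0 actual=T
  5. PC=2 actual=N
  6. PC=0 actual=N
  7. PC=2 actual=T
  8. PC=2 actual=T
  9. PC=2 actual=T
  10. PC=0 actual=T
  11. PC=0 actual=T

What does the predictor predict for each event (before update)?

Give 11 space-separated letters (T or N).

Ev 1: PC=0 idx=0 pred=T actual=T -> ctr[0]=3
Ev 2: PC=0 idx=0 pred=T actual=T -> ctr[0]=3
Ev 3: PC=2 idx=0 pred=T actual=T -> ctr[0]=3
Ev 4: PC=0 idx=0 pred=T actual=T -> ctr[0]=3
Ev 5: PC=2 idx=0 pred=T actual=N -> ctr[0]=2
Ev 6: PC=0 idx=0 pred=T actual=N -> ctr[0]=1
Ev 7: PC=2 idx=0 pred=N actual=T -> ctr[0]=2
Ev 8: PC=2 idx=0 pred=T actual=T -> ctr[0]=3
Ev 9: PC=2 idx=0 pred=T actual=T -> ctr[0]=3
Ev 10: PC=0 idx=0 pred=T actual=T -> ctr[0]=3
Ev 11: PC=0 idx=0 pred=T actual=T -> ctr[0]=3

Answer: T T T T T T N T T T T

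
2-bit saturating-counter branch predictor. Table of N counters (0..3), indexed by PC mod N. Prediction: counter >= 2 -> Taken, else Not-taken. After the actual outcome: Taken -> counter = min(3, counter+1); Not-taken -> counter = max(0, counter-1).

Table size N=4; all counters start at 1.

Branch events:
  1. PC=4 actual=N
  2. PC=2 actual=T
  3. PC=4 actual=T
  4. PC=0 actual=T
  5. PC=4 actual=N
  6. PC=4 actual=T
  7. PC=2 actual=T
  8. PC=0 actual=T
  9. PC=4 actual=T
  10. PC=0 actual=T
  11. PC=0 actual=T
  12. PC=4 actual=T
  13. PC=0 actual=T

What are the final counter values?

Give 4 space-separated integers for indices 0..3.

Ev 1: PC=4 idx=0 pred=N actual=N -> ctr[0]=0
Ev 2: PC=2 idx=2 pred=N actual=T -> ctr[2]=2
Ev 3: PC=4 idx=0 pred=N actual=T -> ctr[0]=1
Ev 4: PC=0 idx=0 pred=N actual=T -> ctr[0]=2
Ev 5: PC=4 idx=0 pred=T actual=N -> ctr[0]=1
Ev 6: PC=4 idx=0 pred=N actual=T -> ctr[0]=2
Ev 7: PC=2 idx=2 pred=T actual=T -> ctr[2]=3
Ev 8: PC=0 idx=0 pred=T actual=T -> ctr[0]=3
Ev 9: PC=4 idx=0 pred=T actual=T -> ctr[0]=3
Ev 10: PC=0 idx=0 pred=T actual=T -> ctr[0]=3
Ev 11: PC=0 idx=0 pred=T actual=T -> ctr[0]=3
Ev 12: PC=4 idx=0 pred=T actual=T -> ctr[0]=3
Ev 13: PC=0 idx=0 pred=T actual=T -> ctr[0]=3

Answer: 3 1 3 1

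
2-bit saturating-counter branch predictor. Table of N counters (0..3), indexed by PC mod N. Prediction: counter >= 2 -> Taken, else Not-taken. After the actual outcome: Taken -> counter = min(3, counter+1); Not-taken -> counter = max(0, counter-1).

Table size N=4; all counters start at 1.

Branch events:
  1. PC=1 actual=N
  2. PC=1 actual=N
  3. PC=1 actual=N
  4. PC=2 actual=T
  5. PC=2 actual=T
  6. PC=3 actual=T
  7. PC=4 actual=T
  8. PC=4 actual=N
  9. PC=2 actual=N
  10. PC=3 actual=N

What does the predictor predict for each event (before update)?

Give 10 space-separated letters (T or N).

Answer: N N N N T N N T T T

Derivation:
Ev 1: PC=1 idx=1 pred=N actual=N -> ctr[1]=0
Ev 2: PC=1 idx=1 pred=N actual=N -> ctr[1]=0
Ev 3: PC=1 idx=1 pred=N actual=N -> ctr[1]=0
Ev 4: PC=2 idx=2 pred=N actual=T -> ctr[2]=2
Ev 5: PC=2 idx=2 pred=T actual=T -> ctr[2]=3
Ev 6: PC=3 idx=3 pred=N actual=T -> ctr[3]=2
Ev 7: PC=4 idx=0 pred=N actual=T -> ctr[0]=2
Ev 8: PC=4 idx=0 pred=T actual=N -> ctr[0]=1
Ev 9: PC=2 idx=2 pred=T actual=N -> ctr[2]=2
Ev 10: PC=3 idx=3 pred=T actual=N -> ctr[3]=1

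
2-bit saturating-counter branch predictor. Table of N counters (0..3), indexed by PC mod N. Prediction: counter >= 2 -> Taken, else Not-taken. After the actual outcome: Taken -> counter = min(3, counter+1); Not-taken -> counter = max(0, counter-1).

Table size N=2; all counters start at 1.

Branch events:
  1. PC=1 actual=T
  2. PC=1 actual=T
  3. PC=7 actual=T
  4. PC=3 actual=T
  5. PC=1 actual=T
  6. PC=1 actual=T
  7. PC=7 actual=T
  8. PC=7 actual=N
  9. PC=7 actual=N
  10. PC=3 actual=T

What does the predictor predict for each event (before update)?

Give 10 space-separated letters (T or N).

Answer: N T T T T T T T T N

Derivation:
Ev 1: PC=1 idx=1 pred=N actual=T -> ctr[1]=2
Ev 2: PC=1 idx=1 pred=T actual=T -> ctr[1]=3
Ev 3: PC=7 idx=1 pred=T actual=T -> ctr[1]=3
Ev 4: PC=3 idx=1 pred=T actual=T -> ctr[1]=3
Ev 5: PC=1 idx=1 pred=T actual=T -> ctr[1]=3
Ev 6: PC=1 idx=1 pred=T actual=T -> ctr[1]=3
Ev 7: PC=7 idx=1 pred=T actual=T -> ctr[1]=3
Ev 8: PC=7 idx=1 pred=T actual=N -> ctr[1]=2
Ev 9: PC=7 idx=1 pred=T actual=N -> ctr[1]=1
Ev 10: PC=3 idx=1 pred=N actual=T -> ctr[1]=2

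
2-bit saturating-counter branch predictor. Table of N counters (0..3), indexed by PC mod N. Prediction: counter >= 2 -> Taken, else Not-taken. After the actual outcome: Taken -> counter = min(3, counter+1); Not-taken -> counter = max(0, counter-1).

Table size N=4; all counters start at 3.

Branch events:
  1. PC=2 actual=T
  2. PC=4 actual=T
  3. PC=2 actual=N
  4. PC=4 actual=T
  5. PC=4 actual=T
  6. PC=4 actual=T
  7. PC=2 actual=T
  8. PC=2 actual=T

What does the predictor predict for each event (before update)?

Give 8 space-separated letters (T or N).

Answer: T T T T T T T T

Derivation:
Ev 1: PC=2 idx=2 pred=T actual=T -> ctr[2]=3
Ev 2: PC=4 idx=0 pred=T actual=T -> ctr[0]=3
Ev 3: PC=2 idx=2 pred=T actual=N -> ctr[2]=2
Ev 4: PC=4 idx=0 pred=T actual=T -> ctr[0]=3
Ev 5: PC=4 idx=0 pred=T actual=T -> ctr[0]=3
Ev 6: PC=4 idx=0 pred=T actual=T -> ctr[0]=3
Ev 7: PC=2 idx=2 pred=T actual=T -> ctr[2]=3
Ev 8: PC=2 idx=2 pred=T actual=T -> ctr[2]=3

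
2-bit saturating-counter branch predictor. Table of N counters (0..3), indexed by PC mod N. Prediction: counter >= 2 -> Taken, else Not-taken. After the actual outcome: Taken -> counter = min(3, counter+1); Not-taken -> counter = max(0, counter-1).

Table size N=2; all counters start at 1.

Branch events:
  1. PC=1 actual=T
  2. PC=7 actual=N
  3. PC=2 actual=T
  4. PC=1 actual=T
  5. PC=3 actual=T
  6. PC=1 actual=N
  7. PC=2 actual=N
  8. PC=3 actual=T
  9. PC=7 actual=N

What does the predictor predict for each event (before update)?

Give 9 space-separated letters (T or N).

Answer: N T N N T T T T T

Derivation:
Ev 1: PC=1 idx=1 pred=N actual=T -> ctr[1]=2
Ev 2: PC=7 idx=1 pred=T actual=N -> ctr[1]=1
Ev 3: PC=2 idx=0 pred=N actual=T -> ctr[0]=2
Ev 4: PC=1 idx=1 pred=N actual=T -> ctr[1]=2
Ev 5: PC=3 idx=1 pred=T actual=T -> ctr[1]=3
Ev 6: PC=1 idx=1 pred=T actual=N -> ctr[1]=2
Ev 7: PC=2 idx=0 pred=T actual=N -> ctr[0]=1
Ev 8: PC=3 idx=1 pred=T actual=T -> ctr[1]=3
Ev 9: PC=7 idx=1 pred=T actual=N -> ctr[1]=2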